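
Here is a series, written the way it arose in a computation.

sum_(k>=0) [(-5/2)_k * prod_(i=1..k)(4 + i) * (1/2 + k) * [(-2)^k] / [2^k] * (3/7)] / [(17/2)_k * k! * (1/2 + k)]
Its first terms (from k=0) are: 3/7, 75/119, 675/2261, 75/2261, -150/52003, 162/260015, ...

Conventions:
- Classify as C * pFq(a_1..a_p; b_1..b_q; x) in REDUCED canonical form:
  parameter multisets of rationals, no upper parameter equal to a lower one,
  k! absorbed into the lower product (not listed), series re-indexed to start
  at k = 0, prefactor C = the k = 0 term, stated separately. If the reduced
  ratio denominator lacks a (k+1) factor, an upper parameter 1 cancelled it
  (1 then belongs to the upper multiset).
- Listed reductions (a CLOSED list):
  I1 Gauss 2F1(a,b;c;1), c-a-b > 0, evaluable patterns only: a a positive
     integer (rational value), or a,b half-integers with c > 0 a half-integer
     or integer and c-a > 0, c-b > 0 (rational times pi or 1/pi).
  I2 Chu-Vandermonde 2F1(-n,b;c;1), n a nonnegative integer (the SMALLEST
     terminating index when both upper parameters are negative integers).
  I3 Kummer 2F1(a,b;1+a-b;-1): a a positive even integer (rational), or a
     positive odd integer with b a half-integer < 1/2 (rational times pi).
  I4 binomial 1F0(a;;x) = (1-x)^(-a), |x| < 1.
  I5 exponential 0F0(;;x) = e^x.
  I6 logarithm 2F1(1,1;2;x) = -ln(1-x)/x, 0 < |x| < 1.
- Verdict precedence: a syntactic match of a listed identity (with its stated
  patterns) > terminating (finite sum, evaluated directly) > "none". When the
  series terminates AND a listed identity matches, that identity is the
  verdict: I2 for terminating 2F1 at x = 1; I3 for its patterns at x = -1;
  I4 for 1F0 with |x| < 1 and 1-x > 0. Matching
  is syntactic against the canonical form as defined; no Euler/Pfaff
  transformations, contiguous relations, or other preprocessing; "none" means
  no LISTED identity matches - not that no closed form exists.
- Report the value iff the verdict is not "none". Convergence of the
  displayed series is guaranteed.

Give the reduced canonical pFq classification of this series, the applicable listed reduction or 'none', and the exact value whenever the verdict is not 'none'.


Canonical form: C = 3/7 times 2F1 with upper {-5/2, 5}, lower {17/2}, x = -1. Verdict at x = -1: Kummer's theorem (I3) matches (x = -1; c = 17/2 equals 1+a-b for upper {-5/2, 5}: listed pattern). Value: (57915/131072) * pi.

Key step: with t_0 = 3/7, k + 1/2 divides numerator and denominator alike; C = 3/7 after cancelling.
Term ratio: r(k) = (-1) * (k-5/2) (k+5) / [(k+17/2) (k+1)] - rational in k. x = (-1); t_0 = 3/7; negate the roots.


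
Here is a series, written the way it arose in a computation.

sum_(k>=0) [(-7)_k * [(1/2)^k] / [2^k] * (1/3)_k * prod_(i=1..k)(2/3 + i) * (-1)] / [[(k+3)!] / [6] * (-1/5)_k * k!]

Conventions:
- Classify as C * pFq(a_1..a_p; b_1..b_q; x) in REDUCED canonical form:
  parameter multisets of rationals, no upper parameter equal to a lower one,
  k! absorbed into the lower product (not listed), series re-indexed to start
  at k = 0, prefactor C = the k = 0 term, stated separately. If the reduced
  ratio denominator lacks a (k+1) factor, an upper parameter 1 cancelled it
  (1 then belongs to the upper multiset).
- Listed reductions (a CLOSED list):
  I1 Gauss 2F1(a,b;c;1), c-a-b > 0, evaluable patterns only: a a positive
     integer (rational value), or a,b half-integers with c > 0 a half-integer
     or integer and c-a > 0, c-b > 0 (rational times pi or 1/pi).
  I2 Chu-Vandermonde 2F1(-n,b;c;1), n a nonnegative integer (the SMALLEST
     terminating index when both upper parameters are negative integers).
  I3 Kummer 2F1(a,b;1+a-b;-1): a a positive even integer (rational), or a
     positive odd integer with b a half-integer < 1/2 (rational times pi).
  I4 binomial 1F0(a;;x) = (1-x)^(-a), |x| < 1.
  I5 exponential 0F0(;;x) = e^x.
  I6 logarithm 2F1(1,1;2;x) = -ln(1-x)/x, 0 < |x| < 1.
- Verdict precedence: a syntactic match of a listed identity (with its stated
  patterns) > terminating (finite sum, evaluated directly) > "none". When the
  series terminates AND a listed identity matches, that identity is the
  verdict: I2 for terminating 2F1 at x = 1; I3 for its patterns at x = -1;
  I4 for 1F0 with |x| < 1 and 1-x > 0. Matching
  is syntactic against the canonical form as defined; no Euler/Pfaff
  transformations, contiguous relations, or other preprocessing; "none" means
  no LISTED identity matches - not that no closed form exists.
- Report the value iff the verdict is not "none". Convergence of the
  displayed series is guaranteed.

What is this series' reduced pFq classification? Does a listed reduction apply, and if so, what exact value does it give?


At argument 1/4: a 3F2 with upper {-7, 1/3, 5/3}, lower {-1/5, 4}, scaled by C = -1. Verdict: terminating - upper parameter -7 makes this a finite sum (last index 7), evaluated exactly. Value: -51164866293671159/31477239069917184.

The tell: t_0 being -1, the denominator's factorial ratio (C = -1, x = 1/4) is a lower Pochhammer.
Ratio: r(k) = (1/4) * (k-7) (k+1/3) (k+5/3) / [(k-1/5) (k+4) (k+1)] - poly over poly, x = (1/4) from leading terms; C = -1 at k = 0.


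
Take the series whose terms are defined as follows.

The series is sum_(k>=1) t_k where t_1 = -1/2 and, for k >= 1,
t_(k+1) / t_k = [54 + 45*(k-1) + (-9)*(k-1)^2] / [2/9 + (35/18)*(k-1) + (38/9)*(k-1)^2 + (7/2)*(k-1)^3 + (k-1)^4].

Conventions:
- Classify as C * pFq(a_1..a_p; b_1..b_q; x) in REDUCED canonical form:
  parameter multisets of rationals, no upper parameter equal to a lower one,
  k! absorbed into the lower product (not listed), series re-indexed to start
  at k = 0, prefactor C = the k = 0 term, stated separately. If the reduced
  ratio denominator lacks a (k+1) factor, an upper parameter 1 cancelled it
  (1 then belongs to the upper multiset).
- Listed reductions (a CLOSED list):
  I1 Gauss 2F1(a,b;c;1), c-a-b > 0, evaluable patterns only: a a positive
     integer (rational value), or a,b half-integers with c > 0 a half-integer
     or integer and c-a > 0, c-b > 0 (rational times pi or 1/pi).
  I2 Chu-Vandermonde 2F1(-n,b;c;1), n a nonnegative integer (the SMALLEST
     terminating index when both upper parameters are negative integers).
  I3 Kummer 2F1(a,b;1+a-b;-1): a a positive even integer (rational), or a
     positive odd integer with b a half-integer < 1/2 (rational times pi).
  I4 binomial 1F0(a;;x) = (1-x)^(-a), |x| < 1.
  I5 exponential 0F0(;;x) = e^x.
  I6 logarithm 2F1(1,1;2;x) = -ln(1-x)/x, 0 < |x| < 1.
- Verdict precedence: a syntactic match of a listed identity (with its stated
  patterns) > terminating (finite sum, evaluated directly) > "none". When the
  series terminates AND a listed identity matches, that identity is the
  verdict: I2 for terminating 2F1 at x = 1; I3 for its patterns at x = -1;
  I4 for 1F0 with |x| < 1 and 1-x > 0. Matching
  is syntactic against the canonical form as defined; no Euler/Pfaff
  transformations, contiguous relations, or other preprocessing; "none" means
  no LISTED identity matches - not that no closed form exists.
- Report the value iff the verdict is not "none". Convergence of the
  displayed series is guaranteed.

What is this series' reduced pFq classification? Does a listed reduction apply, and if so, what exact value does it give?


The series (x = -9) is 1F2: upper {-6}, lower {1/6, 4/3}, prefactor -1/2. Verdict: terminating at k = 6: the factor (-6)_k kills every later term; summing the 7 survivors is exact. Its exact value is -955915248389/254595250.

Structural cue: t_0 being -1/2, the parameter 1 appears in both the upper and lower lists and cancels.
Adjacent-term ratio: r(k) = (-9) * (k-6) / [(k+1/6) (k+4/3) (k+1)] ; factor over Q: parameters, x = (-9), and C = -1/2.


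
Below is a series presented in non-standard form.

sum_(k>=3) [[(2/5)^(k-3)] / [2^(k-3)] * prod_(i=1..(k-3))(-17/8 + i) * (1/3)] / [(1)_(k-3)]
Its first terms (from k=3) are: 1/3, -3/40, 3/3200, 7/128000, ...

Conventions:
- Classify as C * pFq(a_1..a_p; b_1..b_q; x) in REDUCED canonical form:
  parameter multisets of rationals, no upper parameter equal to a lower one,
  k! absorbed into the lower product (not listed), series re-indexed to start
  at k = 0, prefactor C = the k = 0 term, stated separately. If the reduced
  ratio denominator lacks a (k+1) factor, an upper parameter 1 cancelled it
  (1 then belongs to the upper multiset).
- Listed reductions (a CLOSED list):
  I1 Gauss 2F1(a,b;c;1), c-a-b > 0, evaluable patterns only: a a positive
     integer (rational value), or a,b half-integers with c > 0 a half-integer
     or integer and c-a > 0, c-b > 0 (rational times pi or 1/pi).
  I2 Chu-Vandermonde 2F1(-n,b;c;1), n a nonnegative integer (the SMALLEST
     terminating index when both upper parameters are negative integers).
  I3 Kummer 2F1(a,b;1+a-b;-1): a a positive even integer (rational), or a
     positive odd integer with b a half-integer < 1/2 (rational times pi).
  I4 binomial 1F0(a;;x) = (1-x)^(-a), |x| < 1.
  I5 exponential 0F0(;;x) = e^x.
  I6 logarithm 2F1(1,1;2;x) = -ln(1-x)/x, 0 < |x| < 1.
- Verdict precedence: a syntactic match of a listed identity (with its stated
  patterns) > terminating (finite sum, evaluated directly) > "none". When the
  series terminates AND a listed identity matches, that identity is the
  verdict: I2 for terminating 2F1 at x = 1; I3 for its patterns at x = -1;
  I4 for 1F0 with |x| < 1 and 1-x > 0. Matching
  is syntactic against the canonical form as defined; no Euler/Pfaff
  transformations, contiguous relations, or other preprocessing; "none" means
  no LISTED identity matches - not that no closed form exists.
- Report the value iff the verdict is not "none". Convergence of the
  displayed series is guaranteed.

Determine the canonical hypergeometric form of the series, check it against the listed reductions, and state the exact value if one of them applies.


The series (x = 1/5) is 1F0: upper {-9/8}, lower {-}, prefactor 1/3. Verdict: the binomial series (I4) fires (the 1F0 binomial series: exponent 9/8, x = 1/5). Hence: (1/3) * (4/5)^(9/8).

Key observation: from the first term 1/3: the running product (C = 1/3) telescopes to a rising factorial.
Ratio: r(k) = (1/5) * (k-9/8) / [(k+1)] - rational; roots negated = parameters, x = (1/5), C = 1/3.


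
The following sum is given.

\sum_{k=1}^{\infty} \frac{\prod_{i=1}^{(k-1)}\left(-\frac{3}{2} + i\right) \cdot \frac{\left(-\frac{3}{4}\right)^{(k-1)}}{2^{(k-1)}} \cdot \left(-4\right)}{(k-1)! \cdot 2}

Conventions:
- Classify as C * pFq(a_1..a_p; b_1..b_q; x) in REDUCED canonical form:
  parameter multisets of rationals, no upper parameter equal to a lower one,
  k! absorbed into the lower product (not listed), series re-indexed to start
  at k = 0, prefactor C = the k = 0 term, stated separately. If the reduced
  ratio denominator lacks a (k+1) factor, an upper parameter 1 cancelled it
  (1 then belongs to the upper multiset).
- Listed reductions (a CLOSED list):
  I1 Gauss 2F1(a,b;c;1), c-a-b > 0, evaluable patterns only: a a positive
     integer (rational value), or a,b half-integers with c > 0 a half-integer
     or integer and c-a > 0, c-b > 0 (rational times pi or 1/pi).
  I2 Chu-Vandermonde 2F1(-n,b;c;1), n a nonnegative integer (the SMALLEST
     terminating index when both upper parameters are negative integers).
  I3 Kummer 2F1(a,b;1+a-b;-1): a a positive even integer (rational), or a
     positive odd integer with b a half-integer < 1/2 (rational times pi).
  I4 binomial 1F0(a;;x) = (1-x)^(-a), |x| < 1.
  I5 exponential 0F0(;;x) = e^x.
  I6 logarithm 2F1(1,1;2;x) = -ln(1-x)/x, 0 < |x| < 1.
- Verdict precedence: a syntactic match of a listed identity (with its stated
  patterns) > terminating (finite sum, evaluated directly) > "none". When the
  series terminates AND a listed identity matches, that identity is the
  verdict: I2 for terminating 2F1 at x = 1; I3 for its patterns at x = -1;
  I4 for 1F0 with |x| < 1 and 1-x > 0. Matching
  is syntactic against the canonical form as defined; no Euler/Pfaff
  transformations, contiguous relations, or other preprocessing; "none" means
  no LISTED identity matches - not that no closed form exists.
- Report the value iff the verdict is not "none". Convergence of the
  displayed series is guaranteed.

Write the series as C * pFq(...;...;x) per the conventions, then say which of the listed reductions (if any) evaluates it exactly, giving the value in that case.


At argument -\frac{3}{8}: a 1F0 with upper {-\frac{1}{2}}, lower {-}, scaled by C = -2. Verdict: this is the I4 binomial reduction (the 1F0 binomial series: exponent 1/2, x = -\frac{3}{8}). Exact value: \left(-2\right) \cdot \left(\frac{11}{8}\right)^{\frac{1}{2}}.

Structural cue: from the first term -2: the running product (prefactor -2) telescopes to a rising factorial.
Adjacent-term ratio: r(k) = -\frac{3}{8} * (k-\frac{1}{2}) / [(k+1)] - rational in k. x = -\frac{3}{8}; t_0 = -2; negate the roots.


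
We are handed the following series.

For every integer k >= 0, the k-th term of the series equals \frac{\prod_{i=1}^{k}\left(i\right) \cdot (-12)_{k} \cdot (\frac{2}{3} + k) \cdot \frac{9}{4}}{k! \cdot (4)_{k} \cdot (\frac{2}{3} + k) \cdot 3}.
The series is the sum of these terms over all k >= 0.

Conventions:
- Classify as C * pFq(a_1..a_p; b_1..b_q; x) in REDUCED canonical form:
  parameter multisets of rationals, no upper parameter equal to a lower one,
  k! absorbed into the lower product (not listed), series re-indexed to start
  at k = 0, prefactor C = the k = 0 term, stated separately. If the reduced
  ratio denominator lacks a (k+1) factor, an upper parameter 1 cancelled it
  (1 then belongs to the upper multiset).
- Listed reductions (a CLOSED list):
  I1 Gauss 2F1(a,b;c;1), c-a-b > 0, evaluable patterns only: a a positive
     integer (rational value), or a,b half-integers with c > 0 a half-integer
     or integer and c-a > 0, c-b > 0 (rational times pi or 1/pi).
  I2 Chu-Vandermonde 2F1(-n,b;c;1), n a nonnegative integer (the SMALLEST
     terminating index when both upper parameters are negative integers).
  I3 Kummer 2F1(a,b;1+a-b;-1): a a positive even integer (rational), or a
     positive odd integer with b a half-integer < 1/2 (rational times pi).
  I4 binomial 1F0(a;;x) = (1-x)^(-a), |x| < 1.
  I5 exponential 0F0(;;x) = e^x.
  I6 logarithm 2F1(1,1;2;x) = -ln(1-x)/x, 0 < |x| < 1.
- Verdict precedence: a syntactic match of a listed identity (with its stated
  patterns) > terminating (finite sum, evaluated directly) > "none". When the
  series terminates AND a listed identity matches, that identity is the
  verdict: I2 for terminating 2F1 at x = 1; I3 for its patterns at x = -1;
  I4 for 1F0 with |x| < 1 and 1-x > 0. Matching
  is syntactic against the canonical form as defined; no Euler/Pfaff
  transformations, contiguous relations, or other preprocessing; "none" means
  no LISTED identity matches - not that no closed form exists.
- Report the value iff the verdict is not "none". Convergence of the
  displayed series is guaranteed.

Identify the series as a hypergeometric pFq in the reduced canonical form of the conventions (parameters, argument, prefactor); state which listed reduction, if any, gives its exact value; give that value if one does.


x = 1 here; the reduced form reads 2F1, upper {-12, 1}, lower {4}, C = \frac{3}{4}. Verdict: Chu-Vandermonde (I2) applies (terminating 2F1 at x = 1 with n = 12, b = 1, c = 4). Exact value: \frac{3}{20}.

Structural cue: t_0 being \frac{3}{4}, the constant factors (C = 3/4, x = 1) combine into one prefactor.
Term ratio: r(k) = 1 * (k-12) (k+1) / [(k+4) (k+1)] - rational; roots negated = parameters, x = 1, C = \frac{3}{4}.


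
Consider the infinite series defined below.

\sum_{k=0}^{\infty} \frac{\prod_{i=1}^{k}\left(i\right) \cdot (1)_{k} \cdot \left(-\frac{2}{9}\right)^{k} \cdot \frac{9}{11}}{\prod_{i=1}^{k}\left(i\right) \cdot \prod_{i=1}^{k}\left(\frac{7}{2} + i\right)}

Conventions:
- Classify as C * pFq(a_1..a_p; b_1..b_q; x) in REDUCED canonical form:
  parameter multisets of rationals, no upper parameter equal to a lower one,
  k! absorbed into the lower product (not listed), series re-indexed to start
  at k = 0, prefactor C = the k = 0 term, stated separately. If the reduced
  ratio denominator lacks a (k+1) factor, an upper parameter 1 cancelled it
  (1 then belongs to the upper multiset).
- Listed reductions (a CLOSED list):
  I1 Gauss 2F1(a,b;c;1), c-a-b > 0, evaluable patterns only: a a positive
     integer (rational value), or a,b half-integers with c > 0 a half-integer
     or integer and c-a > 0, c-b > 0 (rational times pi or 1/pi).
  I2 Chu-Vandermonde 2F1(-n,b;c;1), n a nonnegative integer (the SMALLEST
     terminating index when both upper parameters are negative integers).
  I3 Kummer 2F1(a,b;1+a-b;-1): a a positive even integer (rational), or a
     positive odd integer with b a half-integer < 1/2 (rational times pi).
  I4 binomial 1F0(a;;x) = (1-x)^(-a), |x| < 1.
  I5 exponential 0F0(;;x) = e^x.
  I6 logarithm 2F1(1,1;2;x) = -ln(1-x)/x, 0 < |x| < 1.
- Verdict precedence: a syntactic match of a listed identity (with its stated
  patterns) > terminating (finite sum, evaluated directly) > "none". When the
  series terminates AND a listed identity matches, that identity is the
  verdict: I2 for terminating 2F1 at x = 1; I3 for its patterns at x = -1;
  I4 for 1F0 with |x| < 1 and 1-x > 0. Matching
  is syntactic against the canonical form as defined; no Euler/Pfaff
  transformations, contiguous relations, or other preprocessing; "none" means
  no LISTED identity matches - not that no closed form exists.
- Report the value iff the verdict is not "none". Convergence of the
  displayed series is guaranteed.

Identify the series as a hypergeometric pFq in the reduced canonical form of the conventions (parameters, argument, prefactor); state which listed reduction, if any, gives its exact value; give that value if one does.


Prefactor \frac{9}{11}, argument -\frac{2}{9}: 2F1 with upper {1, 1} over lower {\frac{9}{2}}. Verdict: no listed reduction: x = -\frac{2}{9} and upper {1, 1} fail every I1-I6 pattern.

First insight: from the first term \frac{9}{11}: the lower running product (prefactor 9/11) is a rising factorial.
Consecutive-term ratio: r(k) = -\frac{2}{9} * (k+1) (k+1) / [(k+\frac{9}{2}) (k+1)] - poly over poly, x = -\frac{2}{9} from leading terms; C = \frac{9}{11} at k = 0.


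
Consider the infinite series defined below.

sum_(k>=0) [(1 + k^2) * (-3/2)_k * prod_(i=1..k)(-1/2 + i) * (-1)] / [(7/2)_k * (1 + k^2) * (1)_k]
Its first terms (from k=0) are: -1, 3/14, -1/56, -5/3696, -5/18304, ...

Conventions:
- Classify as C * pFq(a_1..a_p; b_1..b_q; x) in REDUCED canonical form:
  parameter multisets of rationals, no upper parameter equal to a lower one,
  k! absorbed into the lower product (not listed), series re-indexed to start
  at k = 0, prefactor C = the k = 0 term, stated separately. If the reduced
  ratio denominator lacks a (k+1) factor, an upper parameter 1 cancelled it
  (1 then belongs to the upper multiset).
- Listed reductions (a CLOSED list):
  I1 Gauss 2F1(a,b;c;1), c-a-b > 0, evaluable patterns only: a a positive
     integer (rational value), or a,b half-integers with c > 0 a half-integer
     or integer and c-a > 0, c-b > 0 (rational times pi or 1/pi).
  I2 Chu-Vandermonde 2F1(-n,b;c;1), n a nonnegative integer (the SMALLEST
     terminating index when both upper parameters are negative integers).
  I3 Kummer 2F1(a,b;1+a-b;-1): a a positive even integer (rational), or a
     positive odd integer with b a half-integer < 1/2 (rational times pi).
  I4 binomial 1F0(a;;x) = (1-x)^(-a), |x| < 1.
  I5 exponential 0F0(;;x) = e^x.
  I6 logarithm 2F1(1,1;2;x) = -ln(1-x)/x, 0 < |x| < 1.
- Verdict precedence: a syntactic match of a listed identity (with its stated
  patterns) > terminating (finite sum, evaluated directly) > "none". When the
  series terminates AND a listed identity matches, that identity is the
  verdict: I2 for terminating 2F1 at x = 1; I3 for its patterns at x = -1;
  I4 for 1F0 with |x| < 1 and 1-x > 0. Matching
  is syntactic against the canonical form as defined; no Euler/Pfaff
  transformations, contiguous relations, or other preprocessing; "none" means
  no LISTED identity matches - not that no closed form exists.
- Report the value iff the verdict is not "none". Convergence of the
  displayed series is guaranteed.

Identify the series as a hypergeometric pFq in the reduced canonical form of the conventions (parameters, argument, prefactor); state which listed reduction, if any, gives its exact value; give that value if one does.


At argument 1: a 2F1 with upper {-3/2, 1/2}, lower {7/2}, scaled by C = -1. Verdict: this is Gauss's theorem I1 (half-integer case) (x = 1; upper {-3/2, 1/2} half-integers, c = 7/2 in the evaluable pattern). Sum: (-525/2048) * pi.

Key observation: with t_0 = -1, striking the common factor k^2 + 1 reduces the term (C = -1, x = 1).
Ratio: r(k) = 1 * (k-3/2) (k+1/2) / [(k+7/2) (k+1)] ; factor over Q: parameters, x = 1, and C = -1.


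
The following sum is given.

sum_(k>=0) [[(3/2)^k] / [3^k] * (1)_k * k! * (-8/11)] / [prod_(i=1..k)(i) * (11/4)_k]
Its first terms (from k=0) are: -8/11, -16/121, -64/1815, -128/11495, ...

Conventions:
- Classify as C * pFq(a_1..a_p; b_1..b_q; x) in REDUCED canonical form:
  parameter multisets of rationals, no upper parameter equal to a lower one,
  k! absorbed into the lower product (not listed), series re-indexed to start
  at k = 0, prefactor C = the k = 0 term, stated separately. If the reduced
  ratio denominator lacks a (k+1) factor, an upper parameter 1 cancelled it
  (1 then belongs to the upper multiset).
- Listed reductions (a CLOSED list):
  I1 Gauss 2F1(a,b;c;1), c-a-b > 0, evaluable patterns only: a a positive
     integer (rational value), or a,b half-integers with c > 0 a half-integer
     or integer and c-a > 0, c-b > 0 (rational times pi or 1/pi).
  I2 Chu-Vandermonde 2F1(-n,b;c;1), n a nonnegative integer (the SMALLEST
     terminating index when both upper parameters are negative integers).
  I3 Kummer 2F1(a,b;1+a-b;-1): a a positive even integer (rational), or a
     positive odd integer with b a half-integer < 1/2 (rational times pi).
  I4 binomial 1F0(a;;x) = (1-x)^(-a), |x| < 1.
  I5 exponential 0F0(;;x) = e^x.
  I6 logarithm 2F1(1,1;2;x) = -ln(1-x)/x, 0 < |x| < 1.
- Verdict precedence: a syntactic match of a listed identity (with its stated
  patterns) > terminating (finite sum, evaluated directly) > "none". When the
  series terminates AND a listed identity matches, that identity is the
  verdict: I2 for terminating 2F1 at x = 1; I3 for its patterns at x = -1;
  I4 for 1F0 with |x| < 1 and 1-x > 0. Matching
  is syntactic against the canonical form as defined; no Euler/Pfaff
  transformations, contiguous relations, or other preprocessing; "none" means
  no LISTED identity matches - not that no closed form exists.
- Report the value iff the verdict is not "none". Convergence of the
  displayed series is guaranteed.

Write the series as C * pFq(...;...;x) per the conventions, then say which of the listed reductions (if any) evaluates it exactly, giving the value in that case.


With C = -8/11: the canonical form is 2F1(1, 1; 11/4; 1/2). Verdict: none. No listed pattern accepts 2F1(1, 1; 11/4; 1/2).

Key step: x = (1/2) and the product of the first k integers (C = -8/11) is k!.
Adjacent-term ratio: r(k) = (1/2) * (k+1) (k+1) / [(k+11/4) (k+1)] - rational in k, leading ratio (1/2); with t_0 = -8/11, classification follows.


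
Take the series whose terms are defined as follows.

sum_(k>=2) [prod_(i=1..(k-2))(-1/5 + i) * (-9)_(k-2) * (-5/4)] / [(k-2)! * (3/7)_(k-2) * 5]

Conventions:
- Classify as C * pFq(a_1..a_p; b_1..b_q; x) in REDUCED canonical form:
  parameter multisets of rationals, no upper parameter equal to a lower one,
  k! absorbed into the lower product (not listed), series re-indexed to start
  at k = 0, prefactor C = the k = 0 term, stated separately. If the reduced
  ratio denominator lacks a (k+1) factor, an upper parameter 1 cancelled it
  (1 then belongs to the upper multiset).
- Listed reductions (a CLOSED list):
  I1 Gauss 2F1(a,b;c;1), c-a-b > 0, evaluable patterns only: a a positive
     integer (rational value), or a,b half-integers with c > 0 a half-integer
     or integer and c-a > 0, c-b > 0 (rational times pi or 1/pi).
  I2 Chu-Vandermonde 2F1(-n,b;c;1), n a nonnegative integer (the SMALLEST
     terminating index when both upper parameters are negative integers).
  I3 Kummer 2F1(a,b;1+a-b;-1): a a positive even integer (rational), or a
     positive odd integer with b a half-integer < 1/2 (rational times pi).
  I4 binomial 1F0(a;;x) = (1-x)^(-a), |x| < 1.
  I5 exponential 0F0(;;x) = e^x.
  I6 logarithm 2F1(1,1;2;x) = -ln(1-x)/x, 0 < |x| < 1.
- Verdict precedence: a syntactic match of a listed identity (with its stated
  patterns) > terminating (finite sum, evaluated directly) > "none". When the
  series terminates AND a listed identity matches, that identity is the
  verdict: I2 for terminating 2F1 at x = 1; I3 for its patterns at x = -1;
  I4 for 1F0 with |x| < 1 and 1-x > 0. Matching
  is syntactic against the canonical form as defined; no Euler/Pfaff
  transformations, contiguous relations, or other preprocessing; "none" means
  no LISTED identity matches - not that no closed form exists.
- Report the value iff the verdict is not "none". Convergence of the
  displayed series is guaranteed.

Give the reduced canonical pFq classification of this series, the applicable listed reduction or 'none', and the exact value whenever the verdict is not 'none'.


This is -1/4 * 2F1(-9, 4/5; 3/7; 1) in reduced canonical form. Verdict (x = 1): the Chu-Vandermonde identity I2 applies (terminating 2F1 at x = 1 with n = 9, b = 4/5, c = 3/7). Exact value: 147035086803/6072851562500.

Key step: x = 1 and the constant factors (C = -1/4, x = 1) combine into one prefactor.
Ratio: r(k) = 1 * (k-9) (k+4/5) / [(k+3/7) (k+1)] ; factor over Q: parameters, x = 1, and C = -1/4.


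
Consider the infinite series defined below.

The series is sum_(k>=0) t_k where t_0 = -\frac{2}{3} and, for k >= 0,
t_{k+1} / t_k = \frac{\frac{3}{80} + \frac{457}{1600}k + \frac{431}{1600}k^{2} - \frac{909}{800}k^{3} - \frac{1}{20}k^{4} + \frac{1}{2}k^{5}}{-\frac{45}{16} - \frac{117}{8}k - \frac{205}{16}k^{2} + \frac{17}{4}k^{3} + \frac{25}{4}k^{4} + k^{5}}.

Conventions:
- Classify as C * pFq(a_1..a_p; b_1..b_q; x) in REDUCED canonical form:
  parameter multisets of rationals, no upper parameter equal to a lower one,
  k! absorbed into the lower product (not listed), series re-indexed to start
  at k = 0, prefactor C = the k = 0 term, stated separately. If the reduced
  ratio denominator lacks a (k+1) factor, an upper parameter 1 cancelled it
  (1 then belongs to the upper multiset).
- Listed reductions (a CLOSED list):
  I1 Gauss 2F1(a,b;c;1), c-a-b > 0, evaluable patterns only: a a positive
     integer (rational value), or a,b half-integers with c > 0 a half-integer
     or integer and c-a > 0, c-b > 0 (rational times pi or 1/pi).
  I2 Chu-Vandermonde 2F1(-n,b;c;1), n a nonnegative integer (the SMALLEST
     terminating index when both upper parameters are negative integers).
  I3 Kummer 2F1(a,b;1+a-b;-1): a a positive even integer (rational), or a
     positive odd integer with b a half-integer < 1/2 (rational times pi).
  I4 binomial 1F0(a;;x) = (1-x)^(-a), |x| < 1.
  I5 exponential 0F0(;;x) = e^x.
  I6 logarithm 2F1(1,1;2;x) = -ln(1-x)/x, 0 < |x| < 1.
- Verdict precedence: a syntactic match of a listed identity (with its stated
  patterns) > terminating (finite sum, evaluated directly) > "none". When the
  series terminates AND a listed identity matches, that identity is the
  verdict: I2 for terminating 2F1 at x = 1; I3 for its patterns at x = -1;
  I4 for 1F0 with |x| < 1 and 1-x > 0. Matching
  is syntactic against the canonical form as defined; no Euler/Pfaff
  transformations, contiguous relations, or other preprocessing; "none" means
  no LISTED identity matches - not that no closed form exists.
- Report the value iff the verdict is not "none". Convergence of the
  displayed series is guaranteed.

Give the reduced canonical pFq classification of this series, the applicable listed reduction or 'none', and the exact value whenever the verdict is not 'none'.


Classification (C = -\frac{2}{3}): 3F2 with upper {-\frac{5}{4}, -\frac{4}{5}, \frac{1}{5}}, lower {-\frac{3}{2}, 5}, argument x = \frac{1}{2}. Verdict: none. No listed pattern accepts 3F2(-\frac{5}{4}, -\frac{4}{5}, \frac{1}{5}; -\frac{3}{2}, 5; \frac{1}{2}).

First insight: with t_0 = -\frac{2}{3}, the parameter 1/4 appears in both the upper and lower lists and cancels (alongside the other common factor).
Ratio: r(k) = \frac{1}{2} * (k-\frac{5}{4}) (k-\frac{4}{5}) (k+\frac{1}{5}) / [(k-\frac{3}{2}) (k+5) (k+1)] - rational in k, leading ratio \frac{1}{2}; with t_0 = -\frac{2}{3}, classification follows.


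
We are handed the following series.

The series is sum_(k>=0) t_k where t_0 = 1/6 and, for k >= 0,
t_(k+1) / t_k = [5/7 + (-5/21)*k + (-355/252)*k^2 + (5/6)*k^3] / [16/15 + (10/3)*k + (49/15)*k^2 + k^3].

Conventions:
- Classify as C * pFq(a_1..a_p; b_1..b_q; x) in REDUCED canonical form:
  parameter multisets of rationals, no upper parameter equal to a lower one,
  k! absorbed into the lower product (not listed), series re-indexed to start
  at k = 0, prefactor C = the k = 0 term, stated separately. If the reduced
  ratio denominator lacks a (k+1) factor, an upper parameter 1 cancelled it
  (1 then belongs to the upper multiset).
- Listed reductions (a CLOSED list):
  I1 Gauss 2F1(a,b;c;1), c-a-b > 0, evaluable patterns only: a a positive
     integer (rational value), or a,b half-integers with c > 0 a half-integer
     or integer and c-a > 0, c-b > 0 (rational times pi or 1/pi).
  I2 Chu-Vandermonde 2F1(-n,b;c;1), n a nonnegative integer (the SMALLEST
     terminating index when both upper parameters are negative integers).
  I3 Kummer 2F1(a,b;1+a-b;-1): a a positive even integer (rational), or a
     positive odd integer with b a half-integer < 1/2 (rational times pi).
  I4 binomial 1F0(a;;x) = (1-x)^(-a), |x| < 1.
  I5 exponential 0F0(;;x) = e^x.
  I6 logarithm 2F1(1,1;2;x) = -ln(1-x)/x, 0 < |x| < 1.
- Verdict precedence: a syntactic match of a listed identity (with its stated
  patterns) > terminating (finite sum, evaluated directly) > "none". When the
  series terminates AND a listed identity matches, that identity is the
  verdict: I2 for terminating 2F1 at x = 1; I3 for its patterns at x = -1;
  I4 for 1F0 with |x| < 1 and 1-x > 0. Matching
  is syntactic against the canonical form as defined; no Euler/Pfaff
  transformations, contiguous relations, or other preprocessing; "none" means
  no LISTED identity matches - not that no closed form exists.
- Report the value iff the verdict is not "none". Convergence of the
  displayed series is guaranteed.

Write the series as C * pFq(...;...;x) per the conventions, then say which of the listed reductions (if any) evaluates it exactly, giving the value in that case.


Canonical form: C = 1/6 times 2F1 with upper {-3/2, -6/7}, lower {8/5}, x = 5/6. Verdict: none. Every listed pattern misses the 2F1 form at 5/6, upper {-3/2, -6/7}.

Key step: t_0 = 1/6 here, and the ratio is unreduced: k + 2/3 divides both sides (C = 1/6, x = 5/6).
Consecutive-term ratio: r(k) = (5/6) * (k-3/2) (k-6/7) / [(k+8/5) (k+1)] - rational; roots negated = parameters, x = (5/6), C = 1/6.


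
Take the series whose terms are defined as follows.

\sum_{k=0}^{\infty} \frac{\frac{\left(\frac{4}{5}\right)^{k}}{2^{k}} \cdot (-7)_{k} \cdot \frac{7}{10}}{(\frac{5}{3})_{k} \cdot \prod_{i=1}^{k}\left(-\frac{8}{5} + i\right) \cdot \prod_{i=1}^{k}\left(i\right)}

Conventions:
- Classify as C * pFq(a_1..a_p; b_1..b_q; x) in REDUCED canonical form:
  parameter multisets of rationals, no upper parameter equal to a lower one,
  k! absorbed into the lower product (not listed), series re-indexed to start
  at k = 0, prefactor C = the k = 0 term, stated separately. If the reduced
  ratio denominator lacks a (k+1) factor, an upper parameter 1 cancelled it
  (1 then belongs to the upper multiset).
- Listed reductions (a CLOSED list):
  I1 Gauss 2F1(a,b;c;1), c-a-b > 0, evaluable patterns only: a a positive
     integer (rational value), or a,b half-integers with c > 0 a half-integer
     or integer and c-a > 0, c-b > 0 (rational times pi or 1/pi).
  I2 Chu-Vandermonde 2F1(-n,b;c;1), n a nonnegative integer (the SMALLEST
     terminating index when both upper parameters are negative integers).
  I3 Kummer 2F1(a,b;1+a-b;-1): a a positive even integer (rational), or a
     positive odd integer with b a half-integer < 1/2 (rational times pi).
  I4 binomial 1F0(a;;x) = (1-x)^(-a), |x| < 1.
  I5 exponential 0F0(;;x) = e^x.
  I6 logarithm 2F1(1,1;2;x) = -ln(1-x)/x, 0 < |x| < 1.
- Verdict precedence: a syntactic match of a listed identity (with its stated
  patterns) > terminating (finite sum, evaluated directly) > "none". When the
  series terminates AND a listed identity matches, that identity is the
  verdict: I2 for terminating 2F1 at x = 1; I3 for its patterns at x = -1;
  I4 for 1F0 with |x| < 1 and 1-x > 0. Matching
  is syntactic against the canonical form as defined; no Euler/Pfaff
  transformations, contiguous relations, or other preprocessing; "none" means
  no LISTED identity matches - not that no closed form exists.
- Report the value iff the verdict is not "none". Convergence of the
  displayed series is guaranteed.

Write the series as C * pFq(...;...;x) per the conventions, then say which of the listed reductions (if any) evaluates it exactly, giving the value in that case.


Key observation: with t_0 = \frac{7}{10}, the two k-th powers (C = 7/10) combine into one argument.
Step ratio: r(k) = \frac{2}{5} * (k-7) / [(k-\frac{3}{5}) (k+\frac{5}{3}) (k+1)] - poly over poly, x = \frac{2}{5} from leading terms; C = \frac{7}{10} at k = 0.

x = \frac{2}{5} here; the reduced form reads 1F2, upper {-7}, lower {-\frac{3}{5}, \frac{5}{3}}, C = \frac{7}{10}. Verdict: terminating (-7 upstairs). 8 nonzero terms in all; added directly. Its exact value is \frac{16468073227}{22520036000}.


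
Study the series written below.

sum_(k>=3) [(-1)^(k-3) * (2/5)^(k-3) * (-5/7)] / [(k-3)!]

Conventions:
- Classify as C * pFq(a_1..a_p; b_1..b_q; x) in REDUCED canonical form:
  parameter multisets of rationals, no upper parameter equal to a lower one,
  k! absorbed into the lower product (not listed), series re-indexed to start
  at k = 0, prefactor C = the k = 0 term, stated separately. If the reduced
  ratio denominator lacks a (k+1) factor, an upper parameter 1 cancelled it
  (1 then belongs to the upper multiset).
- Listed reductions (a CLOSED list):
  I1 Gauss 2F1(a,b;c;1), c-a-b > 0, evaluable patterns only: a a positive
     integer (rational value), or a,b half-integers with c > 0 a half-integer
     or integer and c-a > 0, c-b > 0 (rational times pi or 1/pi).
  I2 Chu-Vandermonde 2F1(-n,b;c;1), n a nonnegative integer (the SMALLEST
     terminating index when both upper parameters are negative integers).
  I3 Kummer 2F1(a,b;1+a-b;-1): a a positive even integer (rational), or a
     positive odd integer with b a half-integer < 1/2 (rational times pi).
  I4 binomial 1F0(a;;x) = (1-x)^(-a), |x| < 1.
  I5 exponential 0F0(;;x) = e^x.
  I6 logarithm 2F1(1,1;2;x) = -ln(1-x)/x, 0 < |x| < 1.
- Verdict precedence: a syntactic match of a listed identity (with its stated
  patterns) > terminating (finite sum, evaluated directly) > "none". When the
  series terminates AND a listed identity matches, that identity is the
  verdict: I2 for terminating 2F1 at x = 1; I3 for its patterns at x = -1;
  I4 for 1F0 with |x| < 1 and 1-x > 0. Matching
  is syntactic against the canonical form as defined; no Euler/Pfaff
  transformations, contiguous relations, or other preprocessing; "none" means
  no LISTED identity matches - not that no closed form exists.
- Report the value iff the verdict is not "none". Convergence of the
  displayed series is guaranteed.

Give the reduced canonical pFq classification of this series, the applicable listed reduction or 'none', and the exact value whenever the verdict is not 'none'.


x = -2/5 here; the reduced form reads 0F0, upper {-}, lower {-}, C = -5/7. Verdict: the exponential series (I5) applies (the 0F0 exponential series at x = -2/5). Sum: (-5/7) * e^(-2/5).

The tell: x = (-2/5) and the (-1)^k factor (C = -5/7) folds into the argument's sign.
Term ratio: r(k) = (-2/5) * 1 / [(k+1)] - rational; roots negated = parameters, x = (-2/5), C = -5/7.


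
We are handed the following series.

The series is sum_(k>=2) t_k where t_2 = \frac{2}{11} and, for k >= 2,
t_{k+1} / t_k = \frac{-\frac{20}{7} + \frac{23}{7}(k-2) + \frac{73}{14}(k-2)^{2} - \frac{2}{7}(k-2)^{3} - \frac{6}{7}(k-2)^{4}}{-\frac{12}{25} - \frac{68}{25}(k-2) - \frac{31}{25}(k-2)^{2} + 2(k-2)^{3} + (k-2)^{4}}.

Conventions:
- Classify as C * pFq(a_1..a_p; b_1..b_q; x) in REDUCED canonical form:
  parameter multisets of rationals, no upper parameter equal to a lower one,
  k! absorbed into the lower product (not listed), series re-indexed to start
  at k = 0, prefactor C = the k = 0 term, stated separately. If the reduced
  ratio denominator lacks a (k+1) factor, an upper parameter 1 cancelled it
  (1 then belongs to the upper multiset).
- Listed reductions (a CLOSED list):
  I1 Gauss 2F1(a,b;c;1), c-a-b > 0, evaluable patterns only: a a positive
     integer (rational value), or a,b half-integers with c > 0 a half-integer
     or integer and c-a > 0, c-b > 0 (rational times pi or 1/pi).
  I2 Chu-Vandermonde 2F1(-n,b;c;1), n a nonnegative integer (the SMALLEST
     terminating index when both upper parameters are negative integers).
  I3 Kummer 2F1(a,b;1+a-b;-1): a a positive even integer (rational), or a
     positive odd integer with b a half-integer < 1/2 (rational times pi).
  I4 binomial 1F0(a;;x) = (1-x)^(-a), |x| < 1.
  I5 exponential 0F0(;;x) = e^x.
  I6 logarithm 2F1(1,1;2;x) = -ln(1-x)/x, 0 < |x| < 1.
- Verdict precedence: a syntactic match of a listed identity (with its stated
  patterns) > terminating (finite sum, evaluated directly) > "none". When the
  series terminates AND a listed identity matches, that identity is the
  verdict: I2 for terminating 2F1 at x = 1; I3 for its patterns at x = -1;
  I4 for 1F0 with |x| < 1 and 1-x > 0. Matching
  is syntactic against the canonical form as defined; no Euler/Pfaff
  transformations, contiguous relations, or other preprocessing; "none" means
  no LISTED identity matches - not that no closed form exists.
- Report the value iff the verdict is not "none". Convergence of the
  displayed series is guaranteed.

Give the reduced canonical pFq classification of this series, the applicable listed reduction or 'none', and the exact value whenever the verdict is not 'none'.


Canonical form: C = \frac{2}{11} times 3F2 with upper {-\frac{5}{2}, -\frac{1}{2}, \frac{4}{3}}, lower {-\frac{6}{5}, \frac{1}{5}}, x = -\frac{6}{7}. Verdict: no listed reduction: x = -\frac{6}{7} and upper {-\frac{5}{2}, -\frac{1}{2}, \frac{4}{3}} fail every I1-I6 pattern.

Structural cue: t_0 being \frac{2}{11}, the parameter 2 appears in both the upper and lower lists and cancels.
Adjacent-term ratio: r(k) = -\frac{6}{7} * (k-\frac{5}{2}) (k-\frac{1}{2}) (k+\frac{4}{3}) / [(k-\frac{6}{5}) (k+\frac{1}{5}) (k+1)] - rational in k. x = -\frac{6}{7}; t_0 = \frac{2}{11}; negate the roots.


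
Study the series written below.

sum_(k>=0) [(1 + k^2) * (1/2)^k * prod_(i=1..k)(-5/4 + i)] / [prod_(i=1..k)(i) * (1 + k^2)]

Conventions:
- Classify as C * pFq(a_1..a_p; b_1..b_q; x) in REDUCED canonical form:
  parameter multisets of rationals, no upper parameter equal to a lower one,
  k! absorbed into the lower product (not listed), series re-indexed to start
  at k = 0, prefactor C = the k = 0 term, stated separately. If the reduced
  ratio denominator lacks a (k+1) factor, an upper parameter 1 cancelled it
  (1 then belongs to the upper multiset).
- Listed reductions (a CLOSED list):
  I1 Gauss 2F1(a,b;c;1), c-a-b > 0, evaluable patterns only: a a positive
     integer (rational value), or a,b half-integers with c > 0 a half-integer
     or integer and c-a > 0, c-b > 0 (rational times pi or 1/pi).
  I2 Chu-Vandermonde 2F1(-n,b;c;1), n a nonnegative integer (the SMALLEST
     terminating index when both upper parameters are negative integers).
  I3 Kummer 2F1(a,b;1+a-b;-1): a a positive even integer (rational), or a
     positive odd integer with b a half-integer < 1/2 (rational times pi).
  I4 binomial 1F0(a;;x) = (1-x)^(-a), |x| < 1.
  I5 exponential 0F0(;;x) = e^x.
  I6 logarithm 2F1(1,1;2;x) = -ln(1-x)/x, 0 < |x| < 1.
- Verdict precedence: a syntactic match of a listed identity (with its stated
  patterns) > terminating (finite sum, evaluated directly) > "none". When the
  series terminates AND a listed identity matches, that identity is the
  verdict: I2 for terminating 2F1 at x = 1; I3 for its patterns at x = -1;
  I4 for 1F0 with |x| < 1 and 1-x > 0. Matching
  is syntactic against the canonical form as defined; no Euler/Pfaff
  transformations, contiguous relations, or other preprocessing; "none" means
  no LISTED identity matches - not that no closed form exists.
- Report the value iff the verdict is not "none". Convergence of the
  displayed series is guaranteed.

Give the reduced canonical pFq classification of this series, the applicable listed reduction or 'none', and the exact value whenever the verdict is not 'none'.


Prefactor 1, argument 1/2: 1F0 with upper {-1/4} over lower {-}. Verdict: the I4 binomial reduction fires (the 1F0 binomial series: exponent 1/4, x = 1/2). Sum: (1/2)^(1/4).

Key step: with t_0 = 1, the running product (C = 1) telescopes to a rising factorial.
Consecutive-term ratio: r(k) = (1/2) * (k-1/4) / [(k+1)] - rational in k. x = (1/2); t_0 = 1; negate the roots.
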